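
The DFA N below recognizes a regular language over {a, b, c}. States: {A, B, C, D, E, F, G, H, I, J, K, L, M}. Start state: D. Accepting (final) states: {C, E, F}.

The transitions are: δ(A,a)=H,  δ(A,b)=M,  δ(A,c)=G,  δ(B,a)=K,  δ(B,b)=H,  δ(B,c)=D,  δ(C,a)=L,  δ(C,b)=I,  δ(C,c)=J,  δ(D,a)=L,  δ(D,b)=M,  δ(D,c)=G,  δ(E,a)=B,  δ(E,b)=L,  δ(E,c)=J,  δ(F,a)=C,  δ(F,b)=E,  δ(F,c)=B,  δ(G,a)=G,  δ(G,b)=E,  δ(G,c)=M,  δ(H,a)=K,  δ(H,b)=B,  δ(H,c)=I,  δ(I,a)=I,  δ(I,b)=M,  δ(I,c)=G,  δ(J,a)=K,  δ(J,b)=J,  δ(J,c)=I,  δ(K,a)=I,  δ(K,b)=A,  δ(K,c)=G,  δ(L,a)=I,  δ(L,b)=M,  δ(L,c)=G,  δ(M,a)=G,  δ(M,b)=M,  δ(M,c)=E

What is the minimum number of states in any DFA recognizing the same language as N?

States {C,F} cannot be reached from the start state, so discard them.
Initial partition by acceptance: {E} | {A,B,D,G,H,I,J,K,L,M}.
On input b, block {A,B,D,G,H,I,J,K,L,M} splits into {A,B,D,H,I,J,K,L,M} and {G}.
Refine {A,B,D,H,I,J,K,L,M} on symbol a: members go to different blocks, giving {A,B,D,H,I,J,K,L} and {M}.
Refine {A,B,D,H,I,J,K,L} on symbol b: members go to different blocks, giving {A,D,I,L} and {B,H,J,K}.
Refine {A,D,I,L} on symbol a: members go to different blocks, giving {D,I,L} and {A}.
On input a, block {B,H,J,K} splits into {B,H,J} and {K}.
No further refinement is possible. Final partition (7 blocks): {E} | {D,I,L} | {G} | {M} | {B,H,J} | {A} | {K}.

7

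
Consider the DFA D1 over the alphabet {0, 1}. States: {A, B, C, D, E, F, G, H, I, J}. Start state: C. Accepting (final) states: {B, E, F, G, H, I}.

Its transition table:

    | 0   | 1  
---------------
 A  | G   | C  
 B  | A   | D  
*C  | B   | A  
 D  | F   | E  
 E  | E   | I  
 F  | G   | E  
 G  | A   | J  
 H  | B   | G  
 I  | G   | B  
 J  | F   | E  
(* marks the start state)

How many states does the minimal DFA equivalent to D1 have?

First remove the unreachable states {H}; 9 states remain.
Initial partition by acceptance: {B,E,F,G,I} | {A,C,D,J}.
Split {B,E,F,G,I} by δ(·,0) → {E,F,I} and {B,G}.
Refine {E,F,I} on symbol 0: members go to different blocks, giving {F,I} and {E}.
Refine {F,I} on symbol 1: members go to different blocks, giving {F} and {I}.
Refine {A,C,D,J} on symbol 0: members go to different blocks, giving {A,C} and {D,J}.
No further refinement is possible. Final partition (6 blocks): {F} | {A,C} | {B,G} | {E} | {I} | {D,J}.

6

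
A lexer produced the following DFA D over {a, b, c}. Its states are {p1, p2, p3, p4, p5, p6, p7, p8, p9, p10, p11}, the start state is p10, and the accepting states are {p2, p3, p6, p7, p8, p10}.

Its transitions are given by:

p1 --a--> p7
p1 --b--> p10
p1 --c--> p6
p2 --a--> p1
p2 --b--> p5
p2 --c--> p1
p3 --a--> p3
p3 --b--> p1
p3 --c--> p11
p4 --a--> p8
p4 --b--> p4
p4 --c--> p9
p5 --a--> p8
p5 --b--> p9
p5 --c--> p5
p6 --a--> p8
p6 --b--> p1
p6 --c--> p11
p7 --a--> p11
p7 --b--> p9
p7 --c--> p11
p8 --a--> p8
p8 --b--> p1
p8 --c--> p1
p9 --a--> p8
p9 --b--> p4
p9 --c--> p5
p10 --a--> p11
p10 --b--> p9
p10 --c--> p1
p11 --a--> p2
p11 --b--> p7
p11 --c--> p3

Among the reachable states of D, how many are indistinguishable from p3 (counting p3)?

3

Start with accepting vs non-accepting: {p2,p3,p6,p7,p8,p10} | {p1,p4,p5,p9,p11}.
Split {p2,p3,p6,p7,p8,p10} by δ(·,a) → {p2,p7,p10} and {p3,p6,p8}.
Split {p1,p4,p5,p9,p11} by δ(·,a) → {p4,p5,p9} and {p1,p11}.
Stable partition: {p2,p7,p10} | {p4,p5,p9} | {p3,p6,p8} | {p1,p11} — 4 equivalence classes.
State p3 belongs to the block {p3,p6,p8}, which has 3 states.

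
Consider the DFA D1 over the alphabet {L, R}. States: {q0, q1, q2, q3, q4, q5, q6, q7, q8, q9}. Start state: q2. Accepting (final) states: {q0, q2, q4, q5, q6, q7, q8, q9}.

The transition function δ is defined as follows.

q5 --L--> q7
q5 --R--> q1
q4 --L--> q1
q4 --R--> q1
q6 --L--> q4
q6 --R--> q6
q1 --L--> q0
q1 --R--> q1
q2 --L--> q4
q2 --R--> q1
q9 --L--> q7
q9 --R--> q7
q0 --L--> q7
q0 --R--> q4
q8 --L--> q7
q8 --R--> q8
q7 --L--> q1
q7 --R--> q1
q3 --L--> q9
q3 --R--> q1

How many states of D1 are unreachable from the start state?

5

BFS from q2 reaches {q0, q1, q2, q4, q7}; the 5 state(s) q3, q5, q6, q8, q9 are never visited.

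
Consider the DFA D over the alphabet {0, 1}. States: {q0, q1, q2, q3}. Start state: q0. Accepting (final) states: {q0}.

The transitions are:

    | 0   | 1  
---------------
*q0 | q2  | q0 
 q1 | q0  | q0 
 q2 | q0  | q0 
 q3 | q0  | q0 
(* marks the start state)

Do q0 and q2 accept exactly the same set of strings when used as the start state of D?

No

States {q1,q3} cannot be reached from the start state, so discard them.
Initial partition by acceptance: {q0} | {q2}.
Stable partition: {q0} | {q2} — 2 equivalence classes.
q0 and q2 end up in different blocks, so they are distinguishable. For instance, the string 'ε' is accepted from only q0.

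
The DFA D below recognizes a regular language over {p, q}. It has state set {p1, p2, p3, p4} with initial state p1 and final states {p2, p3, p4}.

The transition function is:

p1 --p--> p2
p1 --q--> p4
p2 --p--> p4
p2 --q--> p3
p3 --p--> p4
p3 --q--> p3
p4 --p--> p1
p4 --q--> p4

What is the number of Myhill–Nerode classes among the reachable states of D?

All states are reachable from the start state.
Start with accepting vs non-accepting: {p2,p3,p4} | {p1}.
On input p, block {p2,p3,p4} splits into {p2,p3} and {p4}.
Stable partition: {p2,p3} | {p1} | {p4} — 3 equivalence classes.

3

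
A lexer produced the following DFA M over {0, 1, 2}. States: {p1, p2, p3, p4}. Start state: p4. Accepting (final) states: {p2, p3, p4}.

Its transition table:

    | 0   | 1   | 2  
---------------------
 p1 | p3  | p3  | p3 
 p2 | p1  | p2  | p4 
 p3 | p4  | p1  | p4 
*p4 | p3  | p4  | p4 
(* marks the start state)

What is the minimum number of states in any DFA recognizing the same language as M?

First remove the unreachable states {p2}; 3 states remain.
Initial partition by acceptance: {p3,p4} | {p1}.
On input 1, block {p3,p4} splits into {p3} and {p4}.
Stable partition: {p3} | {p1} | {p4} — 3 equivalence classes.

3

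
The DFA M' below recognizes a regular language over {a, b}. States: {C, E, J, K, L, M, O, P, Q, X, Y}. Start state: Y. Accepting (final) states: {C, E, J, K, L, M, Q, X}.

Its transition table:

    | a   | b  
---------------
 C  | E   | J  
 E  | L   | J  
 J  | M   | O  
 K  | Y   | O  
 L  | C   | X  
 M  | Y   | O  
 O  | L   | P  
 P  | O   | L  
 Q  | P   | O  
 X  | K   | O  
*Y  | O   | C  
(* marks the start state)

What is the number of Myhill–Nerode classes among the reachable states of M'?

5

States {Q} cannot be reached from the start state, so discard them.
Start with accepting vs non-accepting: {C,E,J,K,L,M,X} | {O,P,Y}.
On input a, block {C,E,J,K,L,M,X} splits into {C,E,J,L,X} and {K,M}.
Split {C,E,J,L,X} by δ(·,a) → {C,E,L} and {J,X}.
Split {O,P,Y} by δ(·,a) → {P,Y} and {O}.
Stable partition: {C,E,L} | {P,Y} | {K,M} | {J,X} | {O} — 5 equivalence classes.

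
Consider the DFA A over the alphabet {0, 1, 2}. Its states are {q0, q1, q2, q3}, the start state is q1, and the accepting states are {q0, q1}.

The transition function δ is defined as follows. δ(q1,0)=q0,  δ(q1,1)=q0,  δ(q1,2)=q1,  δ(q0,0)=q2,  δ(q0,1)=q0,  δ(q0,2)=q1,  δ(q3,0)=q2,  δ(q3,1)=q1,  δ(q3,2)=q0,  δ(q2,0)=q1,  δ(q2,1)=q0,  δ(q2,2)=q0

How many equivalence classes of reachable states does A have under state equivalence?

3

First remove the unreachable states {q3}; 3 states remain.
P0 = {q0,q1} | {q2}.
On input 0, block {q0,q1} splits into {q0} and {q1}.
No further refinement is possible. Final partition (3 blocks): {q0} | {q2} | {q1}.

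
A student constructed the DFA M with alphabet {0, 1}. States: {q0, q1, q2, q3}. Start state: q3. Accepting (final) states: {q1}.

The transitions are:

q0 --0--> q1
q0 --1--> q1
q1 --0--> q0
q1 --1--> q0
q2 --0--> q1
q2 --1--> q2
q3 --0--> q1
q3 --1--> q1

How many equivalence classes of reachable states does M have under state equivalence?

Reachable states from the start: {q0,q1,q3}. Unreachable: {q2} — drop them.
Initial partition by acceptance: {q1} | {q0,q3}.
The partition is now stable with 2 blocks: {q1} | {q0,q3}.

2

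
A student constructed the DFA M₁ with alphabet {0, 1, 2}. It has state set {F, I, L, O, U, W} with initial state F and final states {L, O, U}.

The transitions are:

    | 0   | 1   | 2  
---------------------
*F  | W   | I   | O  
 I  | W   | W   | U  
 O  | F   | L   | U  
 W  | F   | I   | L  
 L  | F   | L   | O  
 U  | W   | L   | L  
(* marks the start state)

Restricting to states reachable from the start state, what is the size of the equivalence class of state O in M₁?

3

Initial partition by acceptance: {L,O,U} | {F,I,W}.
The partition is now stable with 2 blocks: {L,O,U} | {F,I,W}.
State O belongs to the block {L,O,U}, which has 3 states.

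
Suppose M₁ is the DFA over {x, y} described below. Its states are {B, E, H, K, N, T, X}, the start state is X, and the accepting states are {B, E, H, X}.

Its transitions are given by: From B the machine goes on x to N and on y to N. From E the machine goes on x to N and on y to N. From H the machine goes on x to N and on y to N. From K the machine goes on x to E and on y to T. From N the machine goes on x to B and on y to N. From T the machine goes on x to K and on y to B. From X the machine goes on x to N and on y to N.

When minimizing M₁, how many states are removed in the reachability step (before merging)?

Starting at X and following transitions, the reachable set is {B, N, X}. That leaves E, H, K, T unreachable — 4 in total.

4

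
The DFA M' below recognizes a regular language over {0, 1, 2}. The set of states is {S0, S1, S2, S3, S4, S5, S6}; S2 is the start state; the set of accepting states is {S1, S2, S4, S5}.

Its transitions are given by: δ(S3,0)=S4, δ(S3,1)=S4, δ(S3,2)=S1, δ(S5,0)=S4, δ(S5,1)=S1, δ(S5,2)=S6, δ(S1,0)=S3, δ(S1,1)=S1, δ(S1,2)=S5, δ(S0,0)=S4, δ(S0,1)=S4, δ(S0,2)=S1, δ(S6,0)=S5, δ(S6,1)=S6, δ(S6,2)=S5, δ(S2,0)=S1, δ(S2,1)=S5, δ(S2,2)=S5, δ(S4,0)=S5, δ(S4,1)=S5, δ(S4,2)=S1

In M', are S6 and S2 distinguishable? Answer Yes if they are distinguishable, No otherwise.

Yes

Reachable states from the start: {S1,S2,S3,S4,S5,S6}. Unreachable: {S0} — drop them.
Start with accepting vs non-accepting: {S1,S2,S4,S5} | {S3,S6}.
Refine {S1,S2,S4,S5} on symbol 0: members go to different blocks, giving {S2,S4,S5} and {S1}.
Split {S2,S4,S5} by δ(·,0) → {S4,S5} and {S2}.
On input 1, block {S4,S5} splits into {S4} and {S5}.
Refine {S3,S6} on symbol 0: members go to different blocks, giving {S3} and {S6}.
Stable partition: {S4} | {S3} | {S1} | {S2} | {S5} | {S6} — 6 equivalence classes.
S6 and S2 end up in different blocks, so they are distinguishable. For instance, the string 'ε' is accepted from only S2.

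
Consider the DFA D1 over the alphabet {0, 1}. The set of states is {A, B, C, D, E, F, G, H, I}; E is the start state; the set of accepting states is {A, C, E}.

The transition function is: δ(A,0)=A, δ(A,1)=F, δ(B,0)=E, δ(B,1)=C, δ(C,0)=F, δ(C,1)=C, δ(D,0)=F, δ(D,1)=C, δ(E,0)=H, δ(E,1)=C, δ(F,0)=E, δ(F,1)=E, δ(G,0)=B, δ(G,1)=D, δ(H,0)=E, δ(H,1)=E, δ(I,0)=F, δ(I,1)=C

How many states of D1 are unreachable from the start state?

5

Starting at E and following transitions, the reachable set is {C, E, F, H}. That leaves A, B, D, G, I unreachable — 5 in total.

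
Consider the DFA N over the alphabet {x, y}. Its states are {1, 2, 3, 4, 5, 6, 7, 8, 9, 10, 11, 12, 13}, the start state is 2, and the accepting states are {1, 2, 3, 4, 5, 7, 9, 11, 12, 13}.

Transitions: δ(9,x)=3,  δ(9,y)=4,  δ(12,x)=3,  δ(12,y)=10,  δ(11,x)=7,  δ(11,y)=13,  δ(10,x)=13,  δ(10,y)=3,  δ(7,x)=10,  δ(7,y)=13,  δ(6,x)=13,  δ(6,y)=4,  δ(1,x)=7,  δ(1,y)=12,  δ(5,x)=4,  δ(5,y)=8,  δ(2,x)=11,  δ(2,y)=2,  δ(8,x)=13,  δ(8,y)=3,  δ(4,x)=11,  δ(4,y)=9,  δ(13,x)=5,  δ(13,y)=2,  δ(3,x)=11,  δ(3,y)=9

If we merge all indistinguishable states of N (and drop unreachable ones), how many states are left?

States {1,6,12} cannot be reached from the start state, so discard them.
Start with accepting vs non-accepting: {2,3,4,5,7,9,11,13} | {8,10}.
Refine {2,3,4,5,7,9,11,13} on symbol x: members go to different blocks, giving {2,3,4,5,9,11,13} and {7}.
Split {2,3,4,5,9,11,13} by δ(·,x) → {2,3,4,5,9,13} and {11}.
Refine {2,3,4,5,9,13} on symbol x: members go to different blocks, giving {2,3,4} and {5,9,13}.
Split {2,3,4} by δ(·,y) → {3,4} and {2}.
Refine {5,9,13} on symbol x: members go to different blocks, giving {5,9} and {13}.
Refine {5,9} on symbol y: members go to different blocks, giving {5} and {9}.
The partition is now stable with 8 blocks: {3,4} | {8,10} | {7} | {11} | {5} | {2} | {13} | {9}.

8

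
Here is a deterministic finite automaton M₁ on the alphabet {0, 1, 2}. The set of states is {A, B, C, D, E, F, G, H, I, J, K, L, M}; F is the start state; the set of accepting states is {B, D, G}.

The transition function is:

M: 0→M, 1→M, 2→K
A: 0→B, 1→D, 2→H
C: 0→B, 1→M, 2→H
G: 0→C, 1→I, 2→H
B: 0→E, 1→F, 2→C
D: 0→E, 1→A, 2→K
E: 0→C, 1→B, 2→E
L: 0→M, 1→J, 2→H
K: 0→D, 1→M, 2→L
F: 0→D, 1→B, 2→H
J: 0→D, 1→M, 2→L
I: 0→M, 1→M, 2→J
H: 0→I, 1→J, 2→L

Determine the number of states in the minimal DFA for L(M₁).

6

States {G} cannot be reached from the start state, so discard them.
P0 = {B,D} | {A,C,E,F,H,I,J,K,L,M}.
On input 0, block {A,C,E,F,H,I,J,K,L,M} splits into {A,C,F,J,K} and {E,H,I,L,M}.
Refine {A,C,F,J,K} on symbol 1: members go to different blocks, giving {C,J,K} and {A,F}.
Split {E,H,I,L,M} by δ(·,0) → {H,I,L,M} and {E}.
On input 1, block {H,I,L,M} splits into {H,L} and {I,M}.
The partition is now stable with 6 blocks: {B,D} | {C,J,K} | {H,L} | {A,F} | {E} | {I,M}.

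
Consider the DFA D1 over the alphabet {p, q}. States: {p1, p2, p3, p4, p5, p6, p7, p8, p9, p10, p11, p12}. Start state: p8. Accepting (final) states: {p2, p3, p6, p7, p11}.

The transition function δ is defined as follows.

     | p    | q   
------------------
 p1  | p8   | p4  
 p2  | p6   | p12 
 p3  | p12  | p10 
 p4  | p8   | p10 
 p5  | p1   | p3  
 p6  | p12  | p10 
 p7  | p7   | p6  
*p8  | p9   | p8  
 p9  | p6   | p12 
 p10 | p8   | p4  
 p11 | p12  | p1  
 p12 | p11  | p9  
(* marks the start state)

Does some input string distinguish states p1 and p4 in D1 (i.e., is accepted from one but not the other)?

No

First remove the unreachable states {p2,p3,p5,p7}; 8 states remain.
Start with accepting vs non-accepting: {p6,p11} | {p1,p4,p8,p9,p10,p12}.
Split {p1,p4,p8,p9,p10,p12} by δ(·,p) → {p1,p4,p8,p10} and {p9,p12}.
On input p, block {p1,p4,p8,p10} splits into {p1,p4,p10} and {p8}.
No further refinement is possible. Final partition (4 blocks): {p6,p11} | {p1,p4,p10} | {p9,p12} | {p8}.
p1 and p4 lie in the same block of the stable partition, so they are equivalent — no string distinguishes them.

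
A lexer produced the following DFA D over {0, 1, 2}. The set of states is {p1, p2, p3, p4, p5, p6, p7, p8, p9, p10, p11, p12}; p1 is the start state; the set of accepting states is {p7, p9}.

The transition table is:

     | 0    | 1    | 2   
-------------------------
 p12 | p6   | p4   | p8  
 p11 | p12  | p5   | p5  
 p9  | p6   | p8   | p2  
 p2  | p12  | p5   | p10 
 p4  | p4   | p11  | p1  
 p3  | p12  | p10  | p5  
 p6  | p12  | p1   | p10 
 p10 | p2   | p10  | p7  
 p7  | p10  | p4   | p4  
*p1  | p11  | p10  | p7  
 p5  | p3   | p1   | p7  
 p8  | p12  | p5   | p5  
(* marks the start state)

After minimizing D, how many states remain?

5

States {p9} cannot be reached from the start state, so discard them.
Start with accepting vs non-accepting: {p7} | {p1,p2,p3,p4,p5,p6,p8,p10,p11,p12}.
On input 2, block {p1,p2,p3,p4,p5,p6,p8,p10,p11,p12} splits into {p2,p3,p4,p6,p8,p11,p12} and {p1,p5,p10}.
Refine {p2,p3,p4,p6,p8,p11,p12} on symbol 1: members go to different blocks, giving {p2,p3,p6,p8,p11} and {p4,p12}.
On input 0, block {p4,p12} splits into {p4} and {p12}.
The partition is now stable with 5 blocks: {p7} | {p2,p3,p6,p8,p11} | {p1,p5,p10} | {p4} | {p12}.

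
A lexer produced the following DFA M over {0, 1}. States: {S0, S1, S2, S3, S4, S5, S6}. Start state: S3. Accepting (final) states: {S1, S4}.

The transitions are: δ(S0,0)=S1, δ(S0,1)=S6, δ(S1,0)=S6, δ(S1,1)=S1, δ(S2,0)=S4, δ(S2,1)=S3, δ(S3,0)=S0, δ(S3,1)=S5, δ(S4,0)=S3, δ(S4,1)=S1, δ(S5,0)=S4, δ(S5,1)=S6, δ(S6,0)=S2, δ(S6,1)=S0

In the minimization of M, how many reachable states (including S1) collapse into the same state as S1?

Every state is reachable, so we keep all 7.
Initial partition by acceptance: {S1,S4} | {S0,S2,S3,S5,S6}.
On input 0, block {S0,S2,S3,S5,S6} splits into {S0,S2,S5} and {S3,S6}.
The partition is now stable with 3 blocks: {S1,S4} | {S0,S2,S5} | {S3,S6}.
State S1 belongs to the block {S1,S4}, which has 2 states.

2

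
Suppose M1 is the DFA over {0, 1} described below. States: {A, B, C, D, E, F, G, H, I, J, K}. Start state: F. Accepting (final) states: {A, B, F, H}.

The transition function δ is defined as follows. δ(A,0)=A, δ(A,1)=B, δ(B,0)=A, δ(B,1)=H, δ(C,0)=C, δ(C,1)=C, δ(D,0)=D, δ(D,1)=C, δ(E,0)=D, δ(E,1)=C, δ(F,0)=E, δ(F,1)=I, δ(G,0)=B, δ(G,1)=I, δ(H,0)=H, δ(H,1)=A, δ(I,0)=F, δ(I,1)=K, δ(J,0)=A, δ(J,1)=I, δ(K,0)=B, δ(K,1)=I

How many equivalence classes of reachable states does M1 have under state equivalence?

5

States {G,J} cannot be reached from the start state, so discard them.
Initial partition by acceptance: {A,B,F,H} | {C,D,E,I,K}.
Refine {A,B,F,H} on symbol 0: members go to different blocks, giving {A,B,H} and {F}.
Refine {C,D,E,I,K} on symbol 0: members go to different blocks, giving {C,D,E} and {I} and {K}.
No further refinement is possible. Final partition (5 blocks): {A,B,H} | {C,D,E} | {F} | {I} | {K}.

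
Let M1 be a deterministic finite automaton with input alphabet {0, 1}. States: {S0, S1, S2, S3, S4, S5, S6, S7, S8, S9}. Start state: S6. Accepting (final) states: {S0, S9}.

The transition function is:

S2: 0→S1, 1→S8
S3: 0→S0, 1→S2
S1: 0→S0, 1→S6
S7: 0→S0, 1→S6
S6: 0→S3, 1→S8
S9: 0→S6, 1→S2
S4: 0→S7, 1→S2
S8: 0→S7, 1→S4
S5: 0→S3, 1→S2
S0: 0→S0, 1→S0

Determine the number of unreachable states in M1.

2

No path from S6 leads to S5, S9; the other 8 states are all reachable.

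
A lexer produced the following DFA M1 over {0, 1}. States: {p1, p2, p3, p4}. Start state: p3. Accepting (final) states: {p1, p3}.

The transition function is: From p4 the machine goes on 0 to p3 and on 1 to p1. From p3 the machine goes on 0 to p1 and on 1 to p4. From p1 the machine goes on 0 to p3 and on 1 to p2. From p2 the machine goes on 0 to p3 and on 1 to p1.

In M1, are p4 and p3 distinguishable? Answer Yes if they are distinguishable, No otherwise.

P0 = {p1,p3} | {p2,p4}.
Stable partition: {p1,p3} | {p2,p4} — 2 equivalence classes.
p4 and p3 end up in different blocks, so they are distinguishable. For instance, the string 'ε' is accepted from only p3.

Yes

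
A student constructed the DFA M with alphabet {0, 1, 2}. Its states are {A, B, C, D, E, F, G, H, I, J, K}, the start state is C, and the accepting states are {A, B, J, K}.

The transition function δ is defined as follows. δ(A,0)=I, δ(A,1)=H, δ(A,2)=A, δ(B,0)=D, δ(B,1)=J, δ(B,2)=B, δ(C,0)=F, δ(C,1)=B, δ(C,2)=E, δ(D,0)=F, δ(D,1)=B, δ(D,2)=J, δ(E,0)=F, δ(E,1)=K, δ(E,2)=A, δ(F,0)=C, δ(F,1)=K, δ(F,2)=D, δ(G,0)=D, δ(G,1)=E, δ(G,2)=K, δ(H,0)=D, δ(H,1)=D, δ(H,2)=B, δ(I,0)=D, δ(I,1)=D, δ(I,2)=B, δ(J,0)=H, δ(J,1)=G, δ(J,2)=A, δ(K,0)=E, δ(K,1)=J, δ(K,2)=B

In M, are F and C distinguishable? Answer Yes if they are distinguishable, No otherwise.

No

Start with accepting vs non-accepting: {A,B,J,K} | {C,D,E,F,G,H,I}.
Refine {A,B,J,K} on symbol 1: members go to different blocks, giving {A,J} and {B,K}.
On input 1, block {C,D,E,F,G,H,I} splits into {C,D,E,F} and {G,H,I}.
Split {C,D,E,F} by δ(·,2) → {C,F} and {D,E}.
The partition is now stable with 5 blocks: {A,J} | {C,F} | {B,K} | {G,H,I} | {D,E}.
F and C lie in the same block of the stable partition, so they are equivalent — no string distinguishes them.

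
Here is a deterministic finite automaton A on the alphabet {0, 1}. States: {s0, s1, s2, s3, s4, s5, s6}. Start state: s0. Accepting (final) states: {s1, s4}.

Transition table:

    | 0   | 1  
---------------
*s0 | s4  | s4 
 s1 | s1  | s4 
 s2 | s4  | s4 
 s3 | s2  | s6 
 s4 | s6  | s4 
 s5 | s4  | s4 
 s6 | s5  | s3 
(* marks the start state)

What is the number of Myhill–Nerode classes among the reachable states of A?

Reachable states from the start: {s0,s2,s3,s4,s5,s6}. Unreachable: {s1} — drop them.
Start with accepting vs non-accepting: {s4} | {s0,s2,s3,s5,s6}.
On input 0, block {s0,s2,s3,s5,s6} splits into {s0,s2,s5} and {s3,s6}.
No further refinement is possible. Final partition (3 blocks): {s4} | {s0,s2,s5} | {s3,s6}.

3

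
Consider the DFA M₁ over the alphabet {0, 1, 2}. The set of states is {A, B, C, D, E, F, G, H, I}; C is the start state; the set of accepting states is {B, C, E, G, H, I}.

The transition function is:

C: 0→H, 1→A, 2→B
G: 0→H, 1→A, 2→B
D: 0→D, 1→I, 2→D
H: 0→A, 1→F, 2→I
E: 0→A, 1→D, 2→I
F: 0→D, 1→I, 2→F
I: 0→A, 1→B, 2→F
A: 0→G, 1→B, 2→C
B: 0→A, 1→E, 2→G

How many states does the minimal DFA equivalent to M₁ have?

6

All states are reachable from the start state.
P0 = {B,C,E,G,H,I} | {A,D,F}.
Split {B,C,E,G,H,I} by δ(·,0) → {B,E,H,I} and {C,G}.
Refine {B,E,H,I} on symbol 1: members go to different blocks, giving {B,I} and {E,H}.
On input 1, block {B,I} splits into {B} and {I}.
Refine {A,D,F} on symbol 0: members go to different blocks, giving {D,F} and {A}.
No further refinement is possible. Final partition (6 blocks): {B} | {D,F} | {C,G} | {E,H} | {I} | {A}.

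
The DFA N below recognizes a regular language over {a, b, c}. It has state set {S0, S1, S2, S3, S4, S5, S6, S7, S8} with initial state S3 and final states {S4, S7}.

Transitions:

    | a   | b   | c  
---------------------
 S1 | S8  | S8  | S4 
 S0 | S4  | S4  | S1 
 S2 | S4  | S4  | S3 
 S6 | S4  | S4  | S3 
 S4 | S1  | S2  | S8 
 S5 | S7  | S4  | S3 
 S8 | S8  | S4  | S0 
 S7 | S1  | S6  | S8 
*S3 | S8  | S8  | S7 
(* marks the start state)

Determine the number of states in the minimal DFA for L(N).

4

First remove the unreachable states {S5}; 8 states remain.
P0 = {S4,S7} | {S0,S1,S2,S3,S6,S8}.
On input a, block {S0,S1,S2,S3,S6,S8} splits into {S0,S2,S6} and {S1,S3,S8}.
On input b, block {S1,S3,S8} splits into {S1,S3} and {S8}.
Stable partition: {S4,S7} | {S0,S2,S6} | {S1,S3} | {S8} — 4 equivalence classes.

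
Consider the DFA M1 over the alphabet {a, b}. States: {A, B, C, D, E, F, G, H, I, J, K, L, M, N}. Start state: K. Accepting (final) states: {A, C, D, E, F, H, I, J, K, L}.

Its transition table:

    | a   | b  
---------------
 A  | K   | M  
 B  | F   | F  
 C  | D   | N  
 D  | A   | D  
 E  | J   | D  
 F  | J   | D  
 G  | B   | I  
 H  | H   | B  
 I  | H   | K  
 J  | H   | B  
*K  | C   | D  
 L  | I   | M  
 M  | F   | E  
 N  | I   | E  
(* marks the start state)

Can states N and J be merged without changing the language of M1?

Reachable states from the start: {A,B,C,D,E,F,H,I,J,K,M,N}. Unreachable: {G,L} — drop them.
P0 = {A,C,D,E,F,H,I,J,K} | {B,M,N}.
Split {A,C,D,E,F,H,I,J,K} by δ(·,b) → {D,E,F,I,K} and {A,C,H,J}.
Refine {A,C,H,J} on symbol a: members go to different blocks, giving {A,C} and {H,J}.
Split {D,E,F,I,K} by δ(·,a) → {E,F,I} and {D,K}.
Stable partition: {E,F,I} | {B,M,N} | {A,C} | {H,J} | {D,K} — 5 equivalence classes.
N and J end up in different blocks, so they are distinguishable. For instance, the string 'ε' is accepted from only J.

No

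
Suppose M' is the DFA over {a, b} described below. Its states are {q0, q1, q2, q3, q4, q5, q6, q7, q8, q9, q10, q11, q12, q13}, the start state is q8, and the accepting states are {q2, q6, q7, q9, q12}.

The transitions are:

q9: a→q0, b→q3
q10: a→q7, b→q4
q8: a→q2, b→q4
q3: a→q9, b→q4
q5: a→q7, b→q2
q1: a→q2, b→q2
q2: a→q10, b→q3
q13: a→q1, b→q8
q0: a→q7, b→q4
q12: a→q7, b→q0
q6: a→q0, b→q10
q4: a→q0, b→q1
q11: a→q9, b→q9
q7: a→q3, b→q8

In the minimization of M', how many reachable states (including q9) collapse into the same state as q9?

First remove the unreachable states {q5,q6,q11,q12,q13}; 9 states remain.
Initial partition by acceptance: {q2,q7,q9} | {q0,q1,q3,q4,q8,q10}.
Refine {q0,q1,q3,q4,q8,q10} on symbol a: members go to different blocks, giving {q0,q1,q3,q8,q10} and {q4}.
On input b, block {q0,q1,q3,q8,q10} splits into {q0,q3,q8,q10} and {q1}.
No further refinement is possible. Final partition (4 blocks): {q2,q7,q9} | {q0,q3,q8,q10} | {q4} | {q1}.
The equivalence class containing q9 is {q2,q7,q9}, of size 3.

3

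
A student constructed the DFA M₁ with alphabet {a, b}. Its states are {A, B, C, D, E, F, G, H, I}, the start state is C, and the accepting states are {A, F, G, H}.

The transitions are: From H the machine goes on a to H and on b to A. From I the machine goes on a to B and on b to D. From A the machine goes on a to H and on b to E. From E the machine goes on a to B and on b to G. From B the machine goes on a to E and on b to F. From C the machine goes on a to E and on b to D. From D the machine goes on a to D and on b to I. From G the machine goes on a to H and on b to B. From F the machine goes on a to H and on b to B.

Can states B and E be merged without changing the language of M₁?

All states are reachable from the start state.
Start with accepting vs non-accepting: {A,F,G,H} | {B,C,D,E,I}.
On input b, block {A,F,G,H} splits into {A,F,G} and {H}.
On input b, block {B,C,D,E,I} splits into {C,D,I} and {B,E}.
On input a, block {C,D,I} splits into {C,I} and {D}.
The partition is now stable with 5 blocks: {A,F,G} | {C,I} | {H} | {B,E} | {D}.
B and E lie in the same block of the stable partition, so they are equivalent — no string distinguishes them.

Yes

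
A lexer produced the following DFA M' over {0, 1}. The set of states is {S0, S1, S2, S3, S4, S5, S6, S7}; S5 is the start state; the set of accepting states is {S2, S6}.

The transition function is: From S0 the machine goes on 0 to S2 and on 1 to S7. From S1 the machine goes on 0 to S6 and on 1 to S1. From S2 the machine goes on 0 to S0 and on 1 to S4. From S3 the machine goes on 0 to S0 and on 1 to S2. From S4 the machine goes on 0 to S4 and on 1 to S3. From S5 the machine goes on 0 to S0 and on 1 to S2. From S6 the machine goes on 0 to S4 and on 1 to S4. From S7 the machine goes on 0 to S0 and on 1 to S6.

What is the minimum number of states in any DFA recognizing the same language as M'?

6

First remove the unreachable states {S1}; 7 states remain.
Start with accepting vs non-accepting: {S2,S6} | {S0,S3,S4,S5,S7}.
Split {S0,S3,S4,S5,S7} by δ(·,0) → {S3,S4,S5,S7} and {S0}.
Split {S2,S6} by δ(·,0) → {S2} and {S6}.
On input 0, block {S3,S4,S5,S7} splits into {S3,S5,S7} and {S4}.
Refine {S3,S5,S7} on symbol 1: members go to different blocks, giving {S3,S5} and {S7}.
No further refinement is possible. Final partition (6 blocks): {S2} | {S3,S5} | {S0} | {S6} | {S4} | {S7}.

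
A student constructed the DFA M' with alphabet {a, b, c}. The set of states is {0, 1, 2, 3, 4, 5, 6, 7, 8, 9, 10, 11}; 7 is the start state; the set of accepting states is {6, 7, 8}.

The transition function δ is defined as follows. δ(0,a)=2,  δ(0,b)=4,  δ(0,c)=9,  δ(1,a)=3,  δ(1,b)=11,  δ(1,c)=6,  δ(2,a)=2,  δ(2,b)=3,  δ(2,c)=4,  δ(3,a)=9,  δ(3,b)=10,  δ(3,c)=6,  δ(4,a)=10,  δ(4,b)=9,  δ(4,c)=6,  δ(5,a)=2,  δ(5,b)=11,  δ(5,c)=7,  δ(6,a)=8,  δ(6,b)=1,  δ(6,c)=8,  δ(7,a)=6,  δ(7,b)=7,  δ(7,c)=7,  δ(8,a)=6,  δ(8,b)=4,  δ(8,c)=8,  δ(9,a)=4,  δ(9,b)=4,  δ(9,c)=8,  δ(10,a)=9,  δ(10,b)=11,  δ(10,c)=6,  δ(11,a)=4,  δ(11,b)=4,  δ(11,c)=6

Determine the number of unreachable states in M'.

Starting at 7 and following transitions, the reachable set is {1, 3, 4, 6, 7, 8, 9, 10, 11}. That leaves 0, 2, 5 unreachable — 3 in total.

3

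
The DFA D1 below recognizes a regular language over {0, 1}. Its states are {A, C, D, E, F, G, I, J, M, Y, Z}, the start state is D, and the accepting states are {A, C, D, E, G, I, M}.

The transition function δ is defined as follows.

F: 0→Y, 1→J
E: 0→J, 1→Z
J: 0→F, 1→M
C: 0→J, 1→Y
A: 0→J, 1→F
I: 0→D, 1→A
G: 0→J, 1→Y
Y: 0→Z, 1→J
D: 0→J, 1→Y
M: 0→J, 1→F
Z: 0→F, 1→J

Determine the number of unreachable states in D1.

5

No path from D leads to A, C, E, G, I; the other 6 states are all reachable.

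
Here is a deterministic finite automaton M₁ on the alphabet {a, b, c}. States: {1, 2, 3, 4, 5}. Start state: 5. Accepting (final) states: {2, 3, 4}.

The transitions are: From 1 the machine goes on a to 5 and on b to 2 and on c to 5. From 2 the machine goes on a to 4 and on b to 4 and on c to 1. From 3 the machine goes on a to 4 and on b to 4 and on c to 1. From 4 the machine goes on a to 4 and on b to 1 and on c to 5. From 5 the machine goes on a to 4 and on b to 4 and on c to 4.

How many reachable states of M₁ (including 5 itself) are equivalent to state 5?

Reachable states from the start: {1,2,4,5}. Unreachable: {3} — drop them.
P0 = {2,4} | {1,5}.
Refine {2,4} on symbol b: members go to different blocks, giving {2} and {4}.
On input a, block {1,5} splits into {1} and {5}.
No further refinement is possible. Final partition (4 blocks): {2} | {1} | {4} | {5}.
State 5 belongs to the block {5}, which has 1 states.

1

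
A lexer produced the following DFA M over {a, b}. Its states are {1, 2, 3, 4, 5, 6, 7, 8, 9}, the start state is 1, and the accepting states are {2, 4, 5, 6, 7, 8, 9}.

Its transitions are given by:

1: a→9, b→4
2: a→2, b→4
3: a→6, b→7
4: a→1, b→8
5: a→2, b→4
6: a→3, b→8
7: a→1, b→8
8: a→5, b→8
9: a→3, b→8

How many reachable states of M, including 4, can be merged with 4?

P0 = {2,4,5,6,7,8,9} | {1,3}.
On input a, block {2,4,5,6,7,8,9} splits into {4,6,7,9} and {2,5,8}.
On input b, block {2,5,8} splits into {2,5} and {8}.
Stable partition: {4,6,7,9} | {1,3} | {2,5} | {8} — 4 equivalence classes.
The equivalence class containing 4 is {4,6,7,9}, of size 4.

4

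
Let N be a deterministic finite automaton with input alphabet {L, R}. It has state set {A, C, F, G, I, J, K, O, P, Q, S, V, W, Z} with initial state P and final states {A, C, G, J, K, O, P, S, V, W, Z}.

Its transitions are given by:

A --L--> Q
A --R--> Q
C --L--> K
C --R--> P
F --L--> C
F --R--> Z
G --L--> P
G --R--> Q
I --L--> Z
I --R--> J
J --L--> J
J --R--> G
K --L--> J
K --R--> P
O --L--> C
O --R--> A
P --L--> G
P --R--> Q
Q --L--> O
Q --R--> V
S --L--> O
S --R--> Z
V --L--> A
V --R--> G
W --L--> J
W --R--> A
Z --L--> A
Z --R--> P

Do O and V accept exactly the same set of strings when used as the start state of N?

No

First remove the unreachable states {F,I,S,W,Z}; 9 states remain.
Start with accepting vs non-accepting: {A,C,G,J,K,O,P,V} | {Q}.
Refine {A,C,G,J,K,O,P,V} on symbol L: members go to different blocks, giving {C,G,J,K,O,P,V} and {A}.
On input L, block {C,G,J,K,O,P,V} splits into {C,G,J,K,O,P} and {V}.
Refine {C,G,J,K,O,P} on symbol R: members go to different blocks, giving {C,J,K} and {G,P} and {O}.
No further refinement is possible. Final partition (6 blocks): {C,J,K} | {Q} | {A} | {V} | {G,P} | {O}.
O and V end up in different blocks, so they are distinguishable. For instance, the string 'LL' is accepted from only O.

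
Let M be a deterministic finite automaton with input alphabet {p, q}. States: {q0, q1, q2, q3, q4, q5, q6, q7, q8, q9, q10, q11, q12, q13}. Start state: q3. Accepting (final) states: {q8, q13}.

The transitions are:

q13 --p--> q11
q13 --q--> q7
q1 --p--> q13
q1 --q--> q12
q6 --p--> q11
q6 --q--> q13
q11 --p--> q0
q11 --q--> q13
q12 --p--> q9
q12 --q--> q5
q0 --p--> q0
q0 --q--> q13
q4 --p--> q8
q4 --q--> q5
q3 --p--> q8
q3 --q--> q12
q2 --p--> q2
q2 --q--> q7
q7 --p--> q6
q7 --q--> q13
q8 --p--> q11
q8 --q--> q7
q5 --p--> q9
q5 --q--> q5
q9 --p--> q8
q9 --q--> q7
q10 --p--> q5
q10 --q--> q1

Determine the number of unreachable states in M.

BFS from q3 reaches {q0, q3, q5, q6, q7, q8, q9, q11, q12, q13}; the 4 state(s) q1, q2, q4, q10 are never visited.

4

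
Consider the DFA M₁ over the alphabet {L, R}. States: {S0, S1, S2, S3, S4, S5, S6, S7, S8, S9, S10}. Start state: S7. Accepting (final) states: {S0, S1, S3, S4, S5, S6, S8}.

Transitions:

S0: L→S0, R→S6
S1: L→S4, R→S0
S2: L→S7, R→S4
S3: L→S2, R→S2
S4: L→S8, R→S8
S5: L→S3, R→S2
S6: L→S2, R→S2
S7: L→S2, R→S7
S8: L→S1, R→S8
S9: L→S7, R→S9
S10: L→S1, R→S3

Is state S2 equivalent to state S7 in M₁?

Reachable states from the start: {S0,S1,S2,S4,S6,S7,S8}. Unreachable: {S3,S5,S9,S10} — drop them.
P0 = {S0,S1,S4,S6,S8} | {S2,S7}.
Split {S0,S1,S4,S6,S8} by δ(·,L) → {S0,S1,S4,S8} and {S6}.
On input R, block {S0,S1,S4,S8} splits into {S1,S4,S8} and {S0}.
Refine {S1,S4,S8} on symbol R: members go to different blocks, giving {S4,S8} and {S1}.
On input L, block {S4,S8} splits into {S4} and {S8}.
Split {S2,S7} by δ(·,R) → {S2} and {S7}.
The partition is now stable with 7 blocks: {S4} | {S2} | {S6} | {S0} | {S1} | {S8} | {S7}.
S2 and S7 end up in different blocks, so they are distinguishable. For instance, the string 'R' is accepted from only S2.

No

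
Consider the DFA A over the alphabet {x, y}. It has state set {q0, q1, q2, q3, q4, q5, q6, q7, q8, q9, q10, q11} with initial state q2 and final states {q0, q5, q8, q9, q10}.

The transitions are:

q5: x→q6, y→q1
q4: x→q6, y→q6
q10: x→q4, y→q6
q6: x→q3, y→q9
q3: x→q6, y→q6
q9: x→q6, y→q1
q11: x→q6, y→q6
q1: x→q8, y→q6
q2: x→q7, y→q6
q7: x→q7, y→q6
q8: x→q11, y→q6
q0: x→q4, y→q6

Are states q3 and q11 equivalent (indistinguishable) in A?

Yes

Reachable states from the start: {q1,q2,q3,q6,q7,q8,q9,q11}. Unreachable: {q0,q4,q5,q10} — drop them.
Initial partition by acceptance: {q8,q9} | {q1,q2,q3,q6,q7,q11}.
Split {q1,q2,q3,q6,q7,q11} by δ(·,x) → {q2,q3,q6,q7,q11} and {q1}.
Refine {q8,q9} on symbol y: members go to different blocks, giving {q8} and {q9}.
Refine {q2,q3,q6,q7,q11} on symbol y: members go to different blocks, giving {q2,q3,q7,q11} and {q6}.
Split {q2,q3,q7,q11} by δ(·,x) → {q2,q7} and {q3,q11}.
No further refinement is possible. Final partition (6 blocks): {q8} | {q2,q7} | {q1} | {q9} | {q6} | {q3,q11}.
q3 and q11 lie in the same block of the stable partition, so they are equivalent — no string distinguishes them.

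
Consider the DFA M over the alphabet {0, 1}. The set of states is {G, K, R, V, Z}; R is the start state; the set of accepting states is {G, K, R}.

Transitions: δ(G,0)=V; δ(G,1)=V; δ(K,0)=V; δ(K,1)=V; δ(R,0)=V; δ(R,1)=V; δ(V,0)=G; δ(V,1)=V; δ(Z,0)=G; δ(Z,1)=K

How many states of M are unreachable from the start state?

2

No path from R leads to K, Z; the other 3 states are all reachable.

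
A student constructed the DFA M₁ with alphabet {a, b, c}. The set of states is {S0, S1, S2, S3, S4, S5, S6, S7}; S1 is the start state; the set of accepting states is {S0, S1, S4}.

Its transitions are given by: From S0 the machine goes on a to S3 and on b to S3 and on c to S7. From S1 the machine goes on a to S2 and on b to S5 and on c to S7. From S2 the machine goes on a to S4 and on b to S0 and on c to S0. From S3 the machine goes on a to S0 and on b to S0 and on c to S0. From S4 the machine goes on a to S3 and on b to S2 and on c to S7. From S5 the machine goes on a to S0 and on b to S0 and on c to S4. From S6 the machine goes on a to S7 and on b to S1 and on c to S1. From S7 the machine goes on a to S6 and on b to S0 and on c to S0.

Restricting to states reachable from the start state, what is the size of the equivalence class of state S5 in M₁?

3

All states are reachable from the start state.
Initial partition by acceptance: {S0,S1,S4} | {S2,S3,S5,S6,S7}.
On input a, block {S2,S3,S5,S6,S7} splits into {S2,S3,S5} and {S6,S7}.
Stable partition: {S0,S1,S4} | {S2,S3,S5} | {S6,S7} — 3 equivalence classes.
State S5 belongs to the block {S2,S3,S5}, which has 3 states.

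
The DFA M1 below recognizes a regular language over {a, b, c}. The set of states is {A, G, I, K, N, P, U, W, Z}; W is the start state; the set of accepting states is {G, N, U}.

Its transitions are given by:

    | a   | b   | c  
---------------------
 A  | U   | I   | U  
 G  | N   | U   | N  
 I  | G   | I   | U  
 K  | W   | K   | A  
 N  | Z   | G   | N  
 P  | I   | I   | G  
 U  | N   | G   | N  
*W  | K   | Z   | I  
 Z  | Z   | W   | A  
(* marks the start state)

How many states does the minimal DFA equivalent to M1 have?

4

States {P} cannot be reached from the start state, so discard them.
Initial partition by acceptance: {G,N,U} | {A,I,K,W,Z}.
Refine {G,N,U} on symbol a: members go to different blocks, giving {G,U} and {N}.
Refine {A,I,K,W,Z} on symbol a: members go to different blocks, giving {K,W,Z} and {A,I}.
No further refinement is possible. Final partition (4 blocks): {G,U} | {K,W,Z} | {N} | {A,I}.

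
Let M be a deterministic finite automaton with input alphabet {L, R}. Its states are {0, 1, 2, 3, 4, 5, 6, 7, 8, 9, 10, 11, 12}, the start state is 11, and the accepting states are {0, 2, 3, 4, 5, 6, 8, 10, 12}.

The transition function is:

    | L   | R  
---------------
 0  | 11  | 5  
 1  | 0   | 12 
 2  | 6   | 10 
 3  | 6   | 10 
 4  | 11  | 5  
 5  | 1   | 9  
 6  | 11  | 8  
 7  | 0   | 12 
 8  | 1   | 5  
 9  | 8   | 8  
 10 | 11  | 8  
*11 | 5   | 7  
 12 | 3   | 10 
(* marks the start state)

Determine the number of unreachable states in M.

2

BFS from 11 reaches {0, 1, 3, 5, 6, 7, 8, 9, 10, 11, 12}; the 2 state(s) 2, 4 are never visited.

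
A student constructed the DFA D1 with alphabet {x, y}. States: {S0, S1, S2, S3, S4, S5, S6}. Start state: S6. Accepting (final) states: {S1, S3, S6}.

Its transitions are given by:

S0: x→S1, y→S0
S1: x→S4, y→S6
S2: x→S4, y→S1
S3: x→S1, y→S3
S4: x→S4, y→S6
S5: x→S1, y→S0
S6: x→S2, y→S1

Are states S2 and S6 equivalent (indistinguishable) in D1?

No

Reachable states from the start: {S1,S2,S4,S6}. Unreachable: {S0,S3,S5} — drop them.
P0 = {S1,S6} | {S2,S4}.
The partition is now stable with 2 blocks: {S1,S6} | {S2,S4}.
S2 and S6 end up in different blocks, so they are distinguishable. For instance, the string 'ε' is accepted from only S6.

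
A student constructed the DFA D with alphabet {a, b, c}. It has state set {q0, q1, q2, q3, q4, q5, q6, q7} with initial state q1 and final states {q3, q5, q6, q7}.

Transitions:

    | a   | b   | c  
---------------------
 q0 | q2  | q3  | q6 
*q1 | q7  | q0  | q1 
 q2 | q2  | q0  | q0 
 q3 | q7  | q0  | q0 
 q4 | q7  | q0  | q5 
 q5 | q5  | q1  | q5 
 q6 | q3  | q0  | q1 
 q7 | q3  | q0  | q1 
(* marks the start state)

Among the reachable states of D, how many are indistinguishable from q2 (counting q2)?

1

First remove the unreachable states {q4,q5}; 6 states remain.
Start with accepting vs non-accepting: {q3,q6,q7} | {q0,q1,q2}.
Refine {q0,q1,q2} on symbol a: members go to different blocks, giving {q0,q2} and {q1}.
Split {q3,q6,q7} by δ(·,c) → {q6,q7} and {q3}.
Split {q0,q2} by δ(·,b) → {q0} and {q2}.
The partition is now stable with 5 blocks: {q6,q7} | {q0} | {q1} | {q3} | {q2}.
The equivalence class containing q2 is {q2}, of size 1.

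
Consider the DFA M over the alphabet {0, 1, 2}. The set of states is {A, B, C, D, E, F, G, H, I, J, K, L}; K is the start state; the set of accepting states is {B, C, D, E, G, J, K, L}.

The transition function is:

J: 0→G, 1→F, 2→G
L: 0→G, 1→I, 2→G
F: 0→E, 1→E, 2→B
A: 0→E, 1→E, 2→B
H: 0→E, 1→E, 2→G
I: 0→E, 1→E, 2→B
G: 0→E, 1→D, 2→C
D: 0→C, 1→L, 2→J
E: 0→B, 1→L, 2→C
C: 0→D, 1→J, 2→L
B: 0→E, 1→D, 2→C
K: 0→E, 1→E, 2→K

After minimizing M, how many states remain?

6

Reachable states from the start: {B,C,D,E,F,G,I,J,K,L}. Unreachable: {A,H} — drop them.
Initial partition by acceptance: {B,C,D,E,G,J,K,L} | {F,I}.
On input 1, block {B,C,D,E,G,J,K,L} splits into {B,C,D,E,G,K} and {J,L}.
Refine {B,C,D,E,G,K} on symbol 1: members go to different blocks, giving {B,G,K} and {C,D,E}.
Split {B,G,K} by δ(·,2) → {B,G} and {K}.
On input 0, block {C,D,E} splits into {C,D} and {E}.
No further refinement is possible. Final partition (6 blocks): {B,G} | {F,I} | {J,L} | {C,D} | {K} | {E}.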